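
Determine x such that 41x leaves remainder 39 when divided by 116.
x ≡ 83 (mod 116)

gcd(41, 116) = 1, which divides 39, so solutions exist.
Find 41^(-1) mod 116 by the extended Euclidean algorithm:
116 = 2 × 41 + 34  ⟹  34 = (1)·116 + (-2)·41
41 = 1 × 34 + 7  ⟹  7 = (-1)·116 + (3)·41
34 = 4 × 7 + 6  ⟹  6 = (5)·116 + (-14)·41
7 = 1 × 6 + 1  ⟹  1 = (-6)·116 + (17)·41
So (17)·41 ≡ 1 (mod 116), i.e. 41^(-1) ≡ 17 (mod 116).
x ≡ 17 × 39 = 663 ≡ 83 (mod 116).
Check: 41 × 83 = 3403 ≡ 39 (mod 116).
Unique solution: x ≡ 83 (mod 116)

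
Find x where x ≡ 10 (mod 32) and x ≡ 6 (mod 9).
42

Using Chinese Remainder Theorem:
M = 32 × 9 = 288
M1 = 9, M2 = 32
y1 = 9^(-1) mod 32 = 25
y2 = 32^(-1) mod 9 = 2
x = (10×9×25 + 6×32×2) mod 288 = 42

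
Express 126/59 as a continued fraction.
[2; 7, 2, 1, 2]

Euclidean algorithm steps:
126 = 2 × 59 + 8
59 = 7 × 8 + 3
8 = 2 × 3 + 2
3 = 1 × 2 + 1
2 = 2 × 1 + 0
Continued fraction: [2; 7, 2, 1, 2]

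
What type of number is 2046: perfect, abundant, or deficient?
abundant

Proper divisors of 2046: sum = 1 + 2 + 3 + 6 + 11 + 22 + 31 + 33 + 62 + 66 + 93 + 186 + 341 + 682 + 1023 = 2562
Since 2562 > 2046, 2046 is abundant.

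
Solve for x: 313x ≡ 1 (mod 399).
283

gcd(313, 399) = 1, so the inverse exists.
Extended Euclidean algorithm on (399, 313):
399 = 1 × 313 + 86  ⟹  86 = (1)·399 + (-1)·313
313 = 3 × 86 + 55  ⟹  55 = (-3)·399 + (4)·313
86 = 1 × 55 + 31  ⟹  31 = (4)·399 + (-5)·313
55 = 1 × 31 + 24  ⟹  24 = (-7)·399 + (9)·313
31 = 1 × 24 + 7  ⟹  7 = (11)·399 + (-14)·313
24 = 3 × 7 + 3  ⟹  3 = (-40)·399 + (51)·313
7 = 2 × 3 + 1  ⟹  1 = (91)·399 + (-116)·313
So (-116)·313 ≡ 1 (mod 399), i.e. 313^(-1) ≡ -116 ≡ 283 (mod 399).
Check: 313 × 283 = 88579 ≡ 1 (mod 399)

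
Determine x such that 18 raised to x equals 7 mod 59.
22

Baby-step giant-step with step n = ⌈√59⌉ = 8.
Baby steps 18^j mod 59 (j:value) for j=0..7: 0:1, 1:18, 2:29, 3:50, 4:15, 5:34, 6:22, 7:42.
Giant-step multiplier: 18^(-8) ≡ 18^(58-8) = 18^50 ≡ 16 (mod 59).
Giant steps γ_i = 7·16^i mod 59: γ_0=7, γ_1=53, γ_2=22 (in table at j=6).
x = i·n + j = 2·8 + 6 = 22.
Check: 18^22 ≡ 7 (mod 59).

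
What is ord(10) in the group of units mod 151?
75

151 is prime, so ord(10) divides φ(151) = 150.
Divisors of 150: 1, 2, 3, 5, 6, 10, 15, 25, 30, 50, 75, 150.
Repeated squaring: 10^1 ≡ 10, 10^2 ≡ 100, 10^4 ≡ 34, 10^8 ≡ 99, 10^16 ≡ 137, 10^32 ≡ 45, 10^64 ≡ 62, 10^128 ≡ 69 (mod 151).
Test 10^d mod 151 for each divisor d in increasing order:
10^1 ≡ 10
10^2 ≡ 100
10^3 = 10^2·10^1 ≡ 94
10^5 = 10^4·10^1 ≡ 38
10^6 = 10^4·10^2 ≡ 78
10^10 = 10^8·10^2 ≡ 85
10^15 = 10^8·10^4·10^2·10^1 ≡ 59
10^25 = 10^16·10^8·10^1 ≡ 32
10^30 = 10^16·10^8·10^4·10^2 ≡ 8
10^50 = 10^32·10^16·10^2 ≡ 118
10^75 = 10^64·10^8·10^2·10^1 ≡ 1  ← first divisor giving 1
The order is 75.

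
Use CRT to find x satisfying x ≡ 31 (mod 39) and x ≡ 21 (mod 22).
109

Using Chinese Remainder Theorem:
M = 39 × 22 = 858
M1 = 22, M2 = 39
y1 = 22^(-1) mod 39 = 16
y2 = 39^(-1) mod 22 = 13
x = (31×22×16 + 21×39×13) mod 858 = 109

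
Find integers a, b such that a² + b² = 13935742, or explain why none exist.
Not possible

Factorization: 13935742 = 2 × 191^3
By Fermat: n is sum of two squares iff every prime p ≡ 3 (mod 4) appears to even power.
Prime(s) ≡ 3 (mod 4) with odd exponent: [(191, 3)]
Therefore 13935742 cannot be expressed as a² + b².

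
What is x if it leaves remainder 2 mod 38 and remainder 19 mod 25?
344

Using Chinese Remainder Theorem:
M = 38 × 25 = 950
M1 = 25, M2 = 38
y1 = 25^(-1) mod 38 = 35
y2 = 38^(-1) mod 25 = 2
x = (2×25×35 + 19×38×2) mod 950 = 344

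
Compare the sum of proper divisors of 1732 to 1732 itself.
deficient

Proper divisors of 1732: sum = 1 + 2 + 4 + 433 + 866 = 1306
Since 1306 < 1732, 1732 is deficient.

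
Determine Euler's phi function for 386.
192

386 = 2 × 193
φ(n) = n × ∏(1 - 1/p) for each prime p dividing n
φ(386) = 386 × (1 - 1/2) × (1 - 1/193) = 192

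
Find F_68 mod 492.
225

Matrix identity: Q^n = [[F_(n+1), F_n], [F_n, F_(n-1)]] with Q = [[1,1],[1,0]].
n = 68 = 1000100₂. Square-and-multiply, entries mod 492:
Q^1 = [[1,1],[1,0]]
Q^2 = (Q^1)² = [[2,1],[1,1]]
Q^4 = (Q^2)² = [[5,3],[3,2]]
Q^8 = (Q^4)² = [[34,21],[21,13]]
Q^17 = (Q^8)²·Q = [[124,121],[121,3]]
Q^34 = (Q^17)² = [[5,115],[115,382]]
Q^68 = (Q^34)² = [[458,225],[225,233]]
F_68 mod 492 = Q^68[0][1] = 225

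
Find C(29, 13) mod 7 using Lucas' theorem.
0

Using Lucas' theorem:
Write n=29 and k=13 in base 7:
n in base 7: [4, 1]
k in base 7: [1, 6]
C(29,13) mod 7 = ∏ C(n_i, k_i) mod 7
Digit binomials (mod 7): C(4,1) = 4; C(1,6) = 0 (k_i > n_i)
Product: 4 × 0 = 0 ≡ 0 (mod 7)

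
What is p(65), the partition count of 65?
2012558

p(n) counts ways to write n as a sum of positive integers (order ignored).
Euler's pentagonal recurrence: p(k) = p(k-1) + p(k-2) - p(k-5) - p(k-7) + p(k-12) + p(k-15) - ... (offsets j(3j∓1)/2, signs ++--, p(0)=1, p(<0)=0).
DP table for k = 0..64: p(0)=1, p(1)=1, p(2)=2, p(3)=3, p(4)=5, p(5)=7, p(6)=11, p(7)=15, p(8)=22, p(9)=30, p(10)=42, p(11)=56, p(12)=77, p(13)=101, p(14)=135, p(15)=176, p(16)=231, p(17)=297, p(18)=385, p(19)=490, p(20)=627, p(21)=792, p(22)=1002, p(23)=1255, p(24)=1575, p(25)=1958, p(26)=2436, p(27)=3010, p(28)=3718, p(29)=4565, p(30)=5604, p(31)=6842, p(32)=8349, p(33)=10143, p(34)=12310, p(35)=14883, p(36)=17977, p(37)=21637, p(38)=26015, p(39)=31185, p(40)=37338, p(41)=44583, p(42)=53174, p(43)=63261, p(44)=75175, p(45)=89134, p(46)=105558, p(47)=124754, p(48)=147273, p(49)=173525, p(50)=204226, p(51)=239943, p(52)=281589, p(53)=329931, p(54)=386155, p(55)=451276, p(56)=526823, p(57)=614154, p(58)=715220, p(59)=831820, p(60)=966467, p(61)=1121505, p(62)=1300156, p(63)=1505499, p(64)=1741630.
Final step: p(65) = p(64) + p(63) - p(60) - p(58) + p(53) + p(50) - p(43) - p(39) + p(30) + p(25) - p(14) - p(8)
= 1741630 + 1505499 - 966467 - 715220 + 329931 + 204226 - 63261 - 31185 + 5604 + 1958 - 135 - 22
= 2012558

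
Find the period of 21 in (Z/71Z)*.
70

71 is prime, so ord(21) divides φ(71) = 70.
Divisors of 70: 1, 2, 5, 7, 10, 14, 35, 70.
Repeated squaring: 21^1 ≡ 21, 21^2 ≡ 15, 21^4 ≡ 12, 21^8 ≡ 2, 21^16 ≡ 4, 21^32 ≡ 16, 21^64 ≡ 43 (mod 71).
Test 21^d mod 71 for each divisor d in increasing order:
21^1 ≡ 21
21^2 ≡ 15
21^5 = 21^4·21^1 ≡ 39
21^7 = 21^4·21^2·21^1 ≡ 17
21^10 = 21^8·21^2 ≡ 30
21^14 = 21^8·21^4·21^2 ≡ 5
21^35 = 21^32·21^2·21^1 ≡ 70
21^70 = 21^64·21^4·21^2 ≡ 1  ← first divisor giving 1
The order is 70.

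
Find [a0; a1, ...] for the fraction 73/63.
[1; 6, 3, 3]

Euclidean algorithm steps:
73 = 1 × 63 + 10
63 = 6 × 10 + 3
10 = 3 × 3 + 1
3 = 3 × 1 + 0
Continued fraction: [1; 6, 3, 3]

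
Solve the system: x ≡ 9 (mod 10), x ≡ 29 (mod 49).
29

Using Chinese Remainder Theorem:
M = 10 × 49 = 490
M1 = 49, M2 = 10
y1 = 49^(-1) mod 10 = 9
y2 = 10^(-1) mod 49 = 5
x = (9×49×9 + 29×10×5) mod 490 = 29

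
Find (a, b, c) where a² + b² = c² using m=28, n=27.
(55, 1512, 1513)

Euclid's formula: a = m² - n², b = 2mn, c = m² + n²
m = 28, n = 27
a = 28² - 27² = 784 - 729 = 55
b = 2 × 28 × 27 = 1512
c = 28² + 27² = 784 + 729 = 1513
Verification: 55² + 1512² = 3025 + 2286144 = 2289169 = 1513² ✓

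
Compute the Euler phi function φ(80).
32

80 = 2^4 × 5
φ(n) = n × ∏(1 - 1/p) for each prime p dividing n
φ(80) = 80 × (1 - 1/2) × (1 - 1/5) = 32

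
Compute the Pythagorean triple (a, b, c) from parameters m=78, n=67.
(1595, 10452, 10573)

Euclid's formula: a = m² - n², b = 2mn, c = m² + n²
m = 78, n = 67
a = 78² - 67² = 6084 - 4489 = 1595
b = 2 × 78 × 67 = 10452
c = 78² + 67² = 6084 + 4489 = 10573
Verification: 1595² + 10452² = 2544025 + 109244304 = 111788329 = 10573² ✓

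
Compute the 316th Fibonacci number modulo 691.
510

Matrix identity: Q^n = [[F_(n+1), F_n], [F_n, F_(n-1)]] with Q = [[1,1],[1,0]].
n = 316 = 100111100₂. Square-and-multiply, entries mod 691:
Q^1 = [[1,1],[1,0]]
Q^2 = (Q^1)² = [[2,1],[1,1]]
Q^4 = (Q^2)² = [[5,3],[3,2]]
Q^9 = (Q^4)²·Q = [[55,34],[34,21]]
Q^19 = (Q^9)²·Q = [[546,35],[35,511]]
Q^39 = (Q^19)²·Q = [[510,138],[138,372]]
Q^79 = (Q^39)²·Q = [[80,671],[671,100]]
Q^158 = (Q^79)² = [[581,546],[546,35]]
Q^316 = (Q^158)² = [[648,510],[510,138]]
F_316 mod 691 = Q^316[0][1] = 510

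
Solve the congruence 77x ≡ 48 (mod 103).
x ≡ 14 (mod 103)

gcd(77, 103) = 1, which divides 48, so solutions exist.
Find 77^(-1) mod 103 by the extended Euclidean algorithm:
103 = 1 × 77 + 26  ⟹  26 = (1)·103 + (-1)·77
77 = 2 × 26 + 25  ⟹  25 = (-2)·103 + (3)·77
26 = 1 × 25 + 1  ⟹  1 = (3)·103 + (-4)·77
So (-4)·77 ≡ 1 (mod 103), i.e. 77^(-1) ≡ -4 ≡ 99 (mod 103).
x ≡ 99 × 48 = 4752 ≡ 14 (mod 103).
Check: 77 × 14 = 1078 ≡ 48 (mod 103).
Unique solution: x ≡ 14 (mod 103)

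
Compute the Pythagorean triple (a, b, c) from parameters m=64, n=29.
(3255, 3712, 4937)

Euclid's formula: a = m² - n², b = 2mn, c = m² + n²
m = 64, n = 29
a = 64² - 29² = 4096 - 841 = 3255
b = 2 × 64 × 29 = 3712
c = 64² + 29² = 4096 + 841 = 4937
Verification: 3255² + 3712² = 10595025 + 13778944 = 24373969 = 4937² ✓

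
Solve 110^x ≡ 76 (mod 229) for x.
166

Baby-step giant-step with step n = ⌈√229⌉ = 16.
Baby steps 110^j mod 229 (j:value) for j=0..15: 0:1, 1:110, 2:192, 3:52, 4:224, 5:137, 6:185, 7:198, 8:25, 9:2, 10:220, 11:155, 12:104, 13:219, 14:45, 15:141.
Giant-step multiplier: 110^(-16) ≡ 110^(228-16) = 110^212 ≡ 48 (mod 229).
Giant steps γ_i = 76·48^i mod 229: γ_0=76, γ_1=213, γ_2=148, γ_3=5, γ_4=11, γ_5=70, γ_6=154, γ_7=64, γ_8=95, γ_9=209, γ_10=185 (in table at j=6).
x = i·n + j = 10·16 + 6 = 166.
Check: 110^166 ≡ 76 (mod 229).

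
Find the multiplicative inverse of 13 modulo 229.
141

gcd(13, 229) = 1, so the inverse exists.
Extended Euclidean algorithm on (229, 13):
229 = 17 × 13 + 8  ⟹  8 = (1)·229 + (-17)·13
13 = 1 × 8 + 5  ⟹  5 = (-1)·229 + (18)·13
8 = 1 × 5 + 3  ⟹  3 = (2)·229 + (-35)·13
5 = 1 × 3 + 2  ⟹  2 = (-3)·229 + (53)·13
3 = 1 × 2 + 1  ⟹  1 = (5)·229 + (-88)·13
So (-88)·13 ≡ 1 (mod 229), i.e. 13^(-1) ≡ -88 ≡ 141 (mod 229).
Check: 13 × 141 = 1833 ≡ 1 (mod 229)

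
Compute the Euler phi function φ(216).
72

216 = 2^3 × 3^3
φ(n) = n × ∏(1 - 1/p) for each prime p dividing n
φ(216) = 216 × (1 - 1/2) × (1 - 1/3) = 72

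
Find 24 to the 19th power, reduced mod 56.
24

Repeated squaring. Binary of 19 = 10011.
24^1 ≡ 24 (mod 56); 24^2 ≡ 16 (mod 56); 24^4 ≡ 32 (mod 56); 24^8 ≡ 16 (mod 56); 24^16 ≡ 32 (mod 56)
24^19 = 24^1 × 24^2 × 24^16 ≡ 24 (mod 56)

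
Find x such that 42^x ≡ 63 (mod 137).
124

Baby-step giant-step with step n = ⌈√137⌉ = 12.
Baby steps 42^j mod 137 (j:value) for j=0..11: 0:1, 1:42, 2:120, 3:108, 4:15, 5:82, 6:19, 7:113, 8:88, 9:134, 10:11, 11:51.
Giant-step multiplier: 42^(-12) ≡ 42^(136-12) = 42^124 ≡ 63 (mod 137).
Giant steps γ_i = 63·63^i mod 137: γ_0=63, γ_1=133, γ_2=22, γ_3=16, γ_4=49, γ_5=73, γ_6=78, γ_7=119, γ_8=99, γ_9=72, γ_10=15 (in table at j=4).
x = i·n + j = 10·12 + 4 = 124.
Check: 42^124 ≡ 63 (mod 137).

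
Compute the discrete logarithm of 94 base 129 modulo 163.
41

Baby-step giant-step with step n = ⌈√163⌉ = 13.
Baby steps 129^j mod 163 (j:value) for j=0..12: 0:1, 1:129, 2:15, 3:142, 4:62, 5:11, 6:115, 7:2, 8:95, 9:30, 10:121, 11:124, 12:22.
Giant-step multiplier: 129^(-13) ≡ 129^(162-13) = 129^149 ≡ 73 (mod 163).
Giant steps γ_i = 94·73^i mod 163: γ_0=94, γ_1=16, γ_2=27, γ_3=15 (in table at j=2).
x = i·n + j = 3·13 + 2 = 41.
Check: 129^41 ≡ 94 (mod 163).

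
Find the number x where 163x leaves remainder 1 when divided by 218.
107

gcd(163, 218) = 1, so the inverse exists.
Extended Euclidean algorithm on (218, 163):
218 = 1 × 163 + 55  ⟹  55 = (1)·218 + (-1)·163
163 = 2 × 55 + 53  ⟹  53 = (-2)·218 + (3)·163
55 = 1 × 53 + 2  ⟹  2 = (3)·218 + (-4)·163
53 = 26 × 2 + 1  ⟹  1 = (-80)·218 + (107)·163
So (107)·163 ≡ 1 (mod 218), i.e. 163^(-1) ≡ 107 (mod 218).
Check: 163 × 107 = 17441 ≡ 1 (mod 218)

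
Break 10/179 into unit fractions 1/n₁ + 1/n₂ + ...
1/18 + 1/3222

Greedy algorithm:
10/179: ceiling(179/10) = 18, use 1/18
1/3222: ceiling(3222/1) = 3222, use 1/3222
Result: 10/179 = 1/18 + 1/3222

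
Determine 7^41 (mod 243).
175

Repeated squaring. Binary of 41 = 101001.
7^1 ≡ 7 (mod 243); 7^2 ≡ 49 (mod 243); 7^4 ≡ 214 (mod 243); 7^8 ≡ 112 (mod 243); 7^16 ≡ 151 (mod 243); 7^32 ≡ 202 (mod 243)
7^41 = 7^1 × 7^8 × 7^32 ≡ 175 (mod 243)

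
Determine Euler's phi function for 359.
358

359 = 359
φ(n) = n × ∏(1 - 1/p) for each prime p dividing n
φ(359) = 359 × (1 - 1/359) = 358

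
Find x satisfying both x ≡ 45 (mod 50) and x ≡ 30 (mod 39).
1395

Using Chinese Remainder Theorem:
M = 50 × 39 = 1950
M1 = 39, M2 = 50
y1 = 39^(-1) mod 50 = 9
y2 = 50^(-1) mod 39 = 32
x = (45×39×9 + 30×50×32) mod 1950 = 1395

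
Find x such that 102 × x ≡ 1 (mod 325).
188

gcd(102, 325) = 1, so the inverse exists.
Extended Euclidean algorithm on (325, 102):
325 = 3 × 102 + 19  ⟹  19 = (1)·325 + (-3)·102
102 = 5 × 19 + 7  ⟹  7 = (-5)·325 + (16)·102
19 = 2 × 7 + 5  ⟹  5 = (11)·325 + (-35)·102
7 = 1 × 5 + 2  ⟹  2 = (-16)·325 + (51)·102
5 = 2 × 2 + 1  ⟹  1 = (43)·325 + (-137)·102
So (-137)·102 ≡ 1 (mod 325), i.e. 102^(-1) ≡ -137 ≡ 188 (mod 325).
Check: 102 × 188 = 19176 ≡ 1 (mod 325)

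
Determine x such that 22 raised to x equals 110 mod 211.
25

Baby-step giant-step with step n = ⌈√211⌉ = 15.
Baby steps 22^j mod 211 (j:value) for j=0..14: 0:1, 1:22, 2:62, 3:98, 4:46, 5:168, 6:109, 7:77, 8:6, 9:132, 10:161, 11:166, 12:65, 13:164, 14:21.
Giant-step multiplier: 22^(-15) ≡ 22^(210-15) = 22^195 ≡ 153 (mod 211).
Giant steps γ_i = 110·153^i mod 211: γ_0=110, γ_1=161 (in table at j=10).
x = i·n + j = 1·15 + 10 = 25.
Check: 22^25 ≡ 110 (mod 211).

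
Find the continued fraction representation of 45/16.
[2; 1, 4, 3]

Euclidean algorithm steps:
45 = 2 × 16 + 13
16 = 1 × 13 + 3
13 = 4 × 3 + 1
3 = 3 × 1 + 0
Continued fraction: [2; 1, 4, 3]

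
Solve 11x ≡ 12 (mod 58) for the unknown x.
x ≡ 38 (mod 58)

gcd(11, 58) = 1, which divides 12, so solutions exist.
Find 11^(-1) mod 58 by the extended Euclidean algorithm:
58 = 5 × 11 + 3  ⟹  3 = (1)·58 + (-5)·11
11 = 3 × 3 + 2  ⟹  2 = (-3)·58 + (16)·11
3 = 1 × 2 + 1  ⟹  1 = (4)·58 + (-21)·11
So (-21)·11 ≡ 1 (mod 58), i.e. 11^(-1) ≡ -21 ≡ 37 (mod 58).
x ≡ 37 × 12 = 444 ≡ 38 (mod 58).
Check: 11 × 38 = 418 ≡ 12 (mod 58).
Unique solution: x ≡ 38 (mod 58)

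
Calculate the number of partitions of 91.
64112359

p(n) counts ways to write n as a sum of positive integers (order ignored).
Euler's pentagonal recurrence: p(k) = p(k-1) + p(k-2) - p(k-5) - p(k-7) + p(k-12) + p(k-15) - ... (offsets j(3j∓1)/2, signs ++--, p(0)=1, p(<0)=0).
DP table for k = 0..90: p(0)=1, p(1)=1, p(2)=2, p(3)=3, p(4)=5, p(5)=7, p(6)=11, p(7)=15, p(8)=22, p(9)=30, p(10)=42, p(11)=56, p(12)=77, p(13)=101, p(14)=135, p(15)=176, p(16)=231, p(17)=297, p(18)=385, p(19)=490, p(20)=627, p(21)=792, p(22)=1002, p(23)=1255, p(24)=1575, p(25)=1958, p(26)=2436, p(27)=3010, p(28)=3718, p(29)=4565, p(30)=5604, p(31)=6842, p(32)=8349, p(33)=10143, p(34)=12310, p(35)=14883, p(36)=17977, p(37)=21637, p(38)=26015, p(39)=31185, p(40)=37338, p(41)=44583, p(42)=53174, p(43)=63261, p(44)=75175, p(45)=89134, p(46)=105558, p(47)=124754, p(48)=147273, p(49)=173525, p(50)=204226, p(51)=239943, p(52)=281589, p(53)=329931, p(54)=386155, p(55)=451276, p(56)=526823, p(57)=614154, p(58)=715220, p(59)=831820, p(60)=966467, p(61)=1121505, p(62)=1300156, p(63)=1505499, p(64)=1741630, p(65)=2012558, p(66)=2323520, p(67)=2679689, p(68)=3087735, p(69)=3554345, p(70)=4087968, p(71)=4697205, p(72)=5392783, p(73)=6185689, p(74)=7089500, p(75)=8118264, p(76)=9289091, p(77)=10619863, p(78)=12132164, p(79)=13848650, p(80)=15796476, p(81)=18004327, p(82)=20506255, p(83)=23338469, p(84)=26543660, p(85)=30167357, p(86)=34262962, p(87)=38887673, p(88)=44108109, p(89)=49995925, p(90)=56634173.
Final step: p(91) = p(90) + p(89) - p(86) - p(84) + p(79) + p(76) - p(69) - p(65) + p(56) + p(51) - p(40) - p(34) + p(21) + p(14)
= 56634173 + 49995925 - 34262962 - 26543660 + 13848650 + 9289091 - 3554345 - 2012558 + 526823 + 239943 - 37338 - 12310 + 792 + 135
= 64112359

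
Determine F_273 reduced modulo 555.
283

Matrix identity: Q^n = [[F_(n+1), F_n], [F_n, F_(n-1)]] with Q = [[1,1],[1,0]].
n = 273 = 100010001₂. Square-and-multiply, entries mod 555:
Q^1 = [[1,1],[1,0]]
Q^2 = (Q^1)² = [[2,1],[1,1]]
Q^4 = (Q^2)² = [[5,3],[3,2]]
Q^8 = (Q^4)² = [[34,21],[21,13]]
Q^17 = (Q^8)²·Q = [[364,487],[487,432]]
Q^34 = (Q^17)² = [[35,262],[262,328]]
Q^68 = (Q^34)² = [[494,201],[201,293]]
Q^136 = (Q^68)² = [[277,12],[12,265]]
Q^273 = (Q^136)²·Q = [[127,283],[283,399]]
F_273 mod 555 = Q^273[0][1] = 283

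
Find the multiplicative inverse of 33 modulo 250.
197

gcd(33, 250) = 1, so the inverse exists.
Extended Euclidean algorithm on (250, 33):
250 = 7 × 33 + 19  ⟹  19 = (1)·250 + (-7)·33
33 = 1 × 19 + 14  ⟹  14 = (-1)·250 + (8)·33
19 = 1 × 14 + 5  ⟹  5 = (2)·250 + (-15)·33
14 = 2 × 5 + 4  ⟹  4 = (-5)·250 + (38)·33
5 = 1 × 4 + 1  ⟹  1 = (7)·250 + (-53)·33
So (-53)·33 ≡ 1 (mod 250), i.e. 33^(-1) ≡ -53 ≡ 197 (mod 250).
Check: 33 × 197 = 6501 ≡ 1 (mod 250)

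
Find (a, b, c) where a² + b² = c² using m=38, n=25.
(819, 1900, 2069)

Euclid's formula: a = m² - n², b = 2mn, c = m² + n²
m = 38, n = 25
a = 38² - 25² = 1444 - 625 = 819
b = 2 × 38 × 25 = 1900
c = 38² + 25² = 1444 + 625 = 2069
Verification: 819² + 1900² = 670761 + 3610000 = 4280761 = 2069² ✓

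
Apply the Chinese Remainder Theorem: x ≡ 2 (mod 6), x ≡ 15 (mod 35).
50

Using Chinese Remainder Theorem:
M = 6 × 35 = 210
M1 = 35, M2 = 6
y1 = 35^(-1) mod 6 = 5
y2 = 6^(-1) mod 35 = 6
x = (2×35×5 + 15×6×6) mod 210 = 50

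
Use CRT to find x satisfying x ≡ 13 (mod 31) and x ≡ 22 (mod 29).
602

Using Chinese Remainder Theorem:
M = 31 × 29 = 899
M1 = 29, M2 = 31
y1 = 29^(-1) mod 31 = 15
y2 = 31^(-1) mod 29 = 15
x = (13×29×15 + 22×31×15) mod 899 = 602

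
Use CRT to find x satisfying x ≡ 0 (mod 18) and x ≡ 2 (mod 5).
72

Using Chinese Remainder Theorem:
M = 18 × 5 = 90
M1 = 5, M2 = 18
y1 = 5^(-1) mod 18 = 11
y2 = 18^(-1) mod 5 = 2
x = (0×5×11 + 2×18×2) mod 90 = 72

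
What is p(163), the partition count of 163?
142798995930

p(n) counts ways to write n as a sum of positive integers (order ignored).
Euler's pentagonal recurrence: p(k) = p(k-1) + p(k-2) - p(k-5) - p(k-7) + p(k-12) + p(k-15) - ... (offsets j(3j∓1)/2, signs ++--, p(0)=1, p(<0)=0).
DP table for k = 0..162: p(0)=1, p(1)=1, p(2)=2, p(3)=3, p(4)=5, p(5)=7, p(6)=11, p(7)=15, p(8)=22, p(9)=30, p(10)=42, p(11)=56, p(12)=77, p(13)=101, p(14)=135, p(15)=176, p(16)=231, p(17)=297, p(18)=385, p(19)=490, p(20)=627, p(21)=792, p(22)=1002, p(23)=1255, p(24)=1575, p(25)=1958, p(26)=2436, p(27)=3010, p(28)=3718, p(29)=4565, p(30)=5604, p(31)=6842, p(32)=8349, p(33)=10143, p(34)=12310, p(35)=14883, p(36)=17977, p(37)=21637, p(38)=26015, p(39)=31185, p(40)=37338, p(41)=44583, p(42)=53174, p(43)=63261, p(44)=75175, p(45)=89134, p(46)=105558, p(47)=124754, p(48)=147273, p(49)=173525, p(50)=204226, p(51)=239943, p(52)=281589, p(53)=329931, p(54)=386155, p(55)=451276, p(56)=526823, p(57)=614154, p(58)=715220, p(59)=831820, p(60)=966467, p(61)=1121505, p(62)=1300156, p(63)=1505499, p(64)=1741630, p(65)=2012558, p(66)=2323520, p(67)=2679689, p(68)=3087735, p(69)=3554345, p(70)=4087968, p(71)=4697205, p(72)=5392783, p(73)=6185689, p(74)=7089500, p(75)=8118264, p(76)=9289091, p(77)=10619863, p(78)=12132164, p(79)=13848650, p(80)=15796476, p(81)=18004327, p(82)=20506255, p(83)=23338469, p(84)=26543660, p(85)=30167357, p(86)=34262962, p(87)=38887673, p(88)=44108109, p(89)=49995925, p(90)=56634173, p(91)=64112359, p(92)=72533807, p(93)=82010177, p(94)=92669720, p(95)=104651419, p(96)=118114304, p(97)=133230930, p(98)=150198136, p(99)=169229875, p(100)=190569292, p(101)=214481126, p(102)=241265379, p(103)=271248950, p(104)=304801365, p(105)=342325709, p(106)=384276336, p(107)=431149389, p(108)=483502844, p(109)=541946240, p(110)=607163746, p(111)=679903203, p(112)=761002156, p(113)=851376628, p(114)=952050665, p(115)=1064144451, p(116)=1188908248, p(117)=1327710076, p(118)=1482074143, p(119)=1653668665, p(120)=1844349560, p(121)=2056148051, p(122)=2291320912, p(123)=2552338241, p(124)=2841940500, p(125)=3163127352, p(126)=3519222692, p(127)=3913864295, p(128)=4351078600, p(129)=4835271870, p(130)=5371315400, p(131)=5964539504, p(132)=6620830889, p(133)=7346629512, p(134)=8149040695, p(135)=9035836076, p(136)=10015581680, p(137)=11097645016, p(138)=12292341831, p(139)=13610949895, p(140)=15065878135, p(141)=16670689208, p(142)=18440293320, p(143)=20390982757, p(144)=22540654445, p(145)=24908858009, p(146)=27517052599, p(147)=30388671978, p(148)=33549419497, p(149)=37027355200, p(150)=40853235313, p(151)=45060624582, p(152)=49686288421, p(153)=54770336324, p(154)=60356673280, p(155)=66493182097, p(156)=73232243759, p(157)=80630964769, p(158)=88751778802, p(159)=97662728555, p(160)=107438159466, p(161)=118159068427, p(162)=129913904637.
Final step: p(163) = p(162) + p(161) - p(158) - p(156) + p(151) + p(148) - p(141) - p(137) + p(128) + p(123) - p(112) - p(106) + p(93) + p(86) - p(71) - p(63) + p(46) + p(37) - p(18) - p(8)
= 129913904637 + 118159068427 - 88751778802 - 73232243759 + 45060624582 + 33549419497 - 16670689208 - 11097645016 + 4351078600 + 2552338241 - 761002156 - 384276336 + 82010177 + 34262962 - 4697205 - 1505499 + 105558 + 21637 - 385 - 22
= 142798995930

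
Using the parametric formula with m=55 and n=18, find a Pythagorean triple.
(2701, 1980, 3349)

Euclid's formula: a = m² - n², b = 2mn, c = m² + n²
m = 55, n = 18
a = 55² - 18² = 3025 - 324 = 2701
b = 2 × 55 × 18 = 1980
c = 55² + 18² = 3025 + 324 = 3349
Verification: 2701² + 1980² = 7295401 + 3920400 = 11215801 = 3349² ✓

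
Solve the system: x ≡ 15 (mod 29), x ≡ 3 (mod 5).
73

Using Chinese Remainder Theorem:
M = 29 × 5 = 145
M1 = 5, M2 = 29
y1 = 5^(-1) mod 29 = 6
y2 = 29^(-1) mod 5 = 4
x = (15×5×6 + 3×29×4) mod 145 = 73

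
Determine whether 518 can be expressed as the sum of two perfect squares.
Not possible

Factorization: 518 = 2 × 7 × 37
By Fermat: n is sum of two squares iff every prime p ≡ 3 (mod 4) appears to even power.
Prime(s) ≡ 3 (mod 4) with odd exponent: [(7, 1)]
Therefore 518 cannot be expressed as a² + b².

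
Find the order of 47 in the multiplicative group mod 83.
82

83 is prime, so ord(47) divides φ(83) = 82.
Divisors of 82: 1, 2, 41, 82.
Repeated squaring: 47^1 ≡ 47, 47^2 ≡ 51, 47^4 ≡ 28, 47^8 ≡ 37, 47^16 ≡ 41, 47^32 ≡ 21, 47^64 ≡ 26 (mod 83).
Test 47^d mod 83 for each divisor d in increasing order:
47^1 ≡ 47
47^2 ≡ 51
47^41 = 47^32·47^8·47^1 ≡ 82
47^82 = 47^64·47^16·47^2 ≡ 1  ← first divisor giving 1
The order is 82.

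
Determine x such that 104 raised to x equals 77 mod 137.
92

Baby-step giant-step with step n = ⌈√137⌉ = 12.
Baby steps 104^j mod 137 (j:value) for j=0..11: 0:1, 1:104, 2:130, 3:94, 4:49, 5:27, 6:68, 7:85, 8:72, 9:90, 10:44, 11:55.
Giant-step multiplier: 104^(-12) ≡ 104^(136-12) = 104^124 ≡ 4 (mod 137).
Giant steps γ_i = 77·4^i mod 137: γ_0=77, γ_1=34, γ_2=136, γ_3=133, γ_4=121, γ_5=73, γ_6=18, γ_7=72 (in table at j=8).
x = i·n + j = 7·12 + 8 = 92.
Check: 104^92 ≡ 77 (mod 137).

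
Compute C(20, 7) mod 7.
2

Using Lucas' theorem:
Write n=20 and k=7 in base 7:
n in base 7: [2, 6]
k in base 7: [1, 0]
C(20,7) mod 7 = ∏ C(n_i, k_i) mod 7
Digit binomials (mod 7): C(2,1) = 2; C(6,0) = 1
Product: 2 × 1 = 2 ≡ 2 (mod 7)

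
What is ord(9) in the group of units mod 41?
4

41 is prime, so ord(9) divides φ(41) = 40.
Divisors of 40: 1, 2, 4, 5, 8, 10, 20, 40.
Repeated squaring: 9^1 ≡ 9, 9^2 ≡ 40, 9^4 ≡ 1, 9^8 ≡ 1, 9^16 ≡ 1, 9^32 ≡ 1 (mod 41).
Test 9^d mod 41 for each divisor d in increasing order:
9^1 ≡ 9
9^2 ≡ 40
9^4 ≡ 1  ← first divisor giving 1
The order is 4.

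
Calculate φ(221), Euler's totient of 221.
192

221 = 13 × 17
φ(n) = n × ∏(1 - 1/p) for each prime p dividing n
φ(221) = 221 × (1 - 1/13) × (1 - 1/17) = 192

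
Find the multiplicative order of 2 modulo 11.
10

11 is prime, so ord(2) divides φ(11) = 10.
Divisors of 10: 1, 2, 5, 10.
Repeated squaring: 2^1 ≡ 2, 2^2 ≡ 4, 2^4 ≡ 5, 2^8 ≡ 3 (mod 11).
Test 2^d mod 11 for each divisor d in increasing order:
2^1 ≡ 2
2^2 ≡ 4
2^5 = 2^4·2^1 ≡ 10
2^10 = 2^8·2^2 ≡ 1  ← first divisor giving 1
The order is 10.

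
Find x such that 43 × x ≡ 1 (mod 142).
109

gcd(43, 142) = 1, so the inverse exists.
Extended Euclidean algorithm on (142, 43):
142 = 3 × 43 + 13  ⟹  13 = (1)·142 + (-3)·43
43 = 3 × 13 + 4  ⟹  4 = (-3)·142 + (10)·43
13 = 3 × 4 + 1  ⟹  1 = (10)·142 + (-33)·43
So (-33)·43 ≡ 1 (mod 142), i.e. 43^(-1) ≡ -33 ≡ 109 (mod 142).
Check: 43 × 109 = 4687 ≡ 1 (mod 142)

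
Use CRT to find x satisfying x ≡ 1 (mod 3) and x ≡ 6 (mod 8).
22

Using Chinese Remainder Theorem:
M = 3 × 8 = 24
M1 = 8, M2 = 3
y1 = 8^(-1) mod 3 = 2
y2 = 3^(-1) mod 8 = 3
x = (1×8×2 + 6×3×3) mod 24 = 22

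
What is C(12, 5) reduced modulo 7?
1

Using Lucas' theorem:
Write n=12 and k=5 in base 7:
n in base 7: [1, 5]
k in base 7: [0, 5]
C(12,5) mod 7 = ∏ C(n_i, k_i) mod 7
Digit binomials (mod 7): C(1,0) = 1; C(5,5) = 1
Product: 1 × 1 = 1 ≡ 1 (mod 7)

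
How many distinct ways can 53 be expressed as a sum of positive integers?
329931

p(n) counts ways to write n as a sum of positive integers (order ignored).
Euler's pentagonal recurrence: p(k) = p(k-1) + p(k-2) - p(k-5) - p(k-7) + p(k-12) + p(k-15) - ... (offsets j(3j∓1)/2, signs ++--, p(0)=1, p(<0)=0).
DP table for k = 0..52: p(0)=1, p(1)=1, p(2)=2, p(3)=3, p(4)=5, p(5)=7, p(6)=11, p(7)=15, p(8)=22, p(9)=30, p(10)=42, p(11)=56, p(12)=77, p(13)=101, p(14)=135, p(15)=176, p(16)=231, p(17)=297, p(18)=385, p(19)=490, p(20)=627, p(21)=792, p(22)=1002, p(23)=1255, p(24)=1575, p(25)=1958, p(26)=2436, p(27)=3010, p(28)=3718, p(29)=4565, p(30)=5604, p(31)=6842, p(32)=8349, p(33)=10143, p(34)=12310, p(35)=14883, p(36)=17977, p(37)=21637, p(38)=26015, p(39)=31185, p(40)=37338, p(41)=44583, p(42)=53174, p(43)=63261, p(44)=75175, p(45)=89134, p(46)=105558, p(47)=124754, p(48)=147273, p(49)=173525, p(50)=204226, p(51)=239943, p(52)=281589.
Final step: p(53) = p(52) + p(51) - p(48) - p(46) + p(41) + p(38) - p(31) - p(27) + p(18) + p(13) - p(2)
= 281589 + 239943 - 147273 - 105558 + 44583 + 26015 - 6842 - 3010 + 385 + 101 - 2
= 329931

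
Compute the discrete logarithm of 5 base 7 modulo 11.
2

Baby-step giant-step with step n = ⌈√11⌉ = 4.
Baby steps 7^j mod 11 (j:value) for j=0..3: 0:1, 1:7, 2:5, 3:2.
h = 5 is already in the table at j=2, so x = 2.
Check: 7^2 ≡ 5 (mod 11).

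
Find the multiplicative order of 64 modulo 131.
65

131 is prime, so ord(64) divides φ(131) = 130.
Divisors of 130: 1, 2, 5, 10, 13, 26, 65, 130.
Repeated squaring: 64^1 ≡ 64, 64^2 ≡ 35, 64^4 ≡ 46, 64^8 ≡ 20, 64^16 ≡ 7, 64^32 ≡ 49, 64^64 ≡ 43, 64^128 ≡ 15 (mod 131).
Test 64^d mod 131 for each divisor d in increasing order:
64^1 ≡ 64
64^2 ≡ 35
64^5 = 64^4·64^1 ≡ 62
64^10 = 64^8·64^2 ≡ 45
64^13 = 64^8·64^4·64^1 ≡ 61
64^26 = 64^16·64^8·64^2 ≡ 53
64^65 = 64^64·64^1 ≡ 1  ← first divisor giving 1
The order is 65.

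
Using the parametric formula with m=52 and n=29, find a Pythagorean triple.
(1863, 3016, 3545)

Euclid's formula: a = m² - n², b = 2mn, c = m² + n²
m = 52, n = 29
a = 52² - 29² = 2704 - 841 = 1863
b = 2 × 52 × 29 = 3016
c = 52² + 29² = 2704 + 841 = 3545
Verification: 1863² + 3016² = 3470769 + 9096256 = 12567025 = 3545² ✓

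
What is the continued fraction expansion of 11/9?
[1; 4, 2]

Euclidean algorithm steps:
11 = 1 × 9 + 2
9 = 4 × 2 + 1
2 = 2 × 1 + 0
Continued fraction: [1; 4, 2]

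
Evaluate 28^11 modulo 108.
28

Repeated squaring. Binary of 11 = 1011.
28^1 ≡ 28 (mod 108); 28^2 ≡ 28 (mod 108); 28^4 ≡ 28 (mod 108); 28^8 ≡ 28 (mod 108)
28^11 = 28^1 × 28^2 × 28^8 ≡ 28 (mod 108)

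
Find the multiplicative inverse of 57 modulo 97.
80

gcd(57, 97) = 1, so the inverse exists.
Extended Euclidean algorithm on (97, 57):
97 = 1 × 57 + 40  ⟹  40 = (1)·97 + (-1)·57
57 = 1 × 40 + 17  ⟹  17 = (-1)·97 + (2)·57
40 = 2 × 17 + 6  ⟹  6 = (3)·97 + (-5)·57
17 = 2 × 6 + 5  ⟹  5 = (-7)·97 + (12)·57
6 = 1 × 5 + 1  ⟹  1 = (10)·97 + (-17)·57
So (-17)·57 ≡ 1 (mod 97), i.e. 57^(-1) ≡ -17 ≡ 80 (mod 97).
Check: 57 × 80 = 4560 ≡ 1 (mod 97)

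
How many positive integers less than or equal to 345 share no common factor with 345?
176

345 = 3 × 5 × 23
φ(n) = n × ∏(1 - 1/p) for each prime p dividing n
φ(345) = 345 × (1 - 1/3) × (1 - 1/5) × (1 - 1/23) = 176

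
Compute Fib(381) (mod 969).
287

Matrix identity: Q^n = [[F_(n+1), F_n], [F_n, F_(n-1)]] with Q = [[1,1],[1,0]].
n = 381 = 101111101₂. Square-and-multiply, entries mod 969:
Q^1 = [[1,1],[1,0]]
Q^2 = (Q^1)² = [[2,1],[1,1]]
Q^5 = (Q^2)²·Q = [[8,5],[5,3]]
Q^11 = (Q^5)²·Q = [[144,89],[89,55]]
Q^23 = (Q^11)²·Q = [[825,556],[556,269]]
Q^47 = (Q^23)²·Q = [[144,412],[412,701]]
Q^95 = (Q^47)²·Q = [[825,556],[556,269]]
Q^190 = (Q^95)² = [[412,701],[701,680]]
Q^381 = (Q^190)²·Q = [[269,287],[287,951]]
F_381 mod 969 = Q^381[0][1] = 287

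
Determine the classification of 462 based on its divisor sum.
abundant

Proper divisors of 462: sum = 1 + 2 + 3 + 6 + 7 + 11 + 14 + 21 + 22 + 33 + 42 + 66 + 77 + 154 + 231 = 690
Since 690 > 462, 462 is abundant.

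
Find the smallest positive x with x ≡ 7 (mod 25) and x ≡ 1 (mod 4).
57

Using Chinese Remainder Theorem:
M = 25 × 4 = 100
M1 = 4, M2 = 25
y1 = 4^(-1) mod 25 = 19
y2 = 25^(-1) mod 4 = 1
x = (7×4×19 + 1×25×1) mod 100 = 57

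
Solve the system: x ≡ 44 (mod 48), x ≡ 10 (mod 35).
1340

Using Chinese Remainder Theorem:
M = 48 × 35 = 1680
M1 = 35, M2 = 48
y1 = 35^(-1) mod 48 = 11
y2 = 48^(-1) mod 35 = 27
x = (44×35×11 + 10×48×27) mod 1680 = 1340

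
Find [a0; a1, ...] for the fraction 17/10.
[1; 1, 2, 3]

Euclidean algorithm steps:
17 = 1 × 10 + 7
10 = 1 × 7 + 3
7 = 2 × 3 + 1
3 = 3 × 1 + 0
Continued fraction: [1; 1, 2, 3]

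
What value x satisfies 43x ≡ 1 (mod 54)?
49

gcd(43, 54) = 1, so the inverse exists.
Extended Euclidean algorithm on (54, 43):
54 = 1 × 43 + 11  ⟹  11 = (1)·54 + (-1)·43
43 = 3 × 11 + 10  ⟹  10 = (-3)·54 + (4)·43
11 = 1 × 10 + 1  ⟹  1 = (4)·54 + (-5)·43
So (-5)·43 ≡ 1 (mod 54), i.e. 43^(-1) ≡ -5 ≡ 49 (mod 54).
Check: 43 × 49 = 2107 ≡ 1 (mod 54)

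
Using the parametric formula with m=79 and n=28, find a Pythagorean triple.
(5457, 4424, 7025)

Euclid's formula: a = m² - n², b = 2mn, c = m² + n²
m = 79, n = 28
a = 79² - 28² = 6241 - 784 = 5457
b = 2 × 79 × 28 = 4424
c = 79² + 28² = 6241 + 784 = 7025
Verification: 5457² + 4424² = 29778849 + 19571776 = 49350625 = 7025² ✓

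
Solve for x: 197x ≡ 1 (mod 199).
99

gcd(197, 199) = 1, so the inverse exists.
Extended Euclidean algorithm on (199, 197):
199 = 1 × 197 + 2  ⟹  2 = (1)·199 + (-1)·197
197 = 98 × 2 + 1  ⟹  1 = (-98)·199 + (99)·197
So (99)·197 ≡ 1 (mod 199), i.e. 197^(-1) ≡ 99 (mod 199).
Check: 197 × 99 = 19503 ≡ 1 (mod 199)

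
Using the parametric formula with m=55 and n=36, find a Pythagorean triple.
(1729, 3960, 4321)

Euclid's formula: a = m² - n², b = 2mn, c = m² + n²
m = 55, n = 36
a = 55² - 36² = 3025 - 1296 = 1729
b = 2 × 55 × 36 = 3960
c = 55² + 36² = 3025 + 1296 = 4321
Verification: 1729² + 3960² = 2989441 + 15681600 = 18671041 = 4321² ✓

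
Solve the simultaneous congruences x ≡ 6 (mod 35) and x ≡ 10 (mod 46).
286

Using Chinese Remainder Theorem:
M = 35 × 46 = 1610
M1 = 46, M2 = 35
y1 = 46^(-1) mod 35 = 16
y2 = 35^(-1) mod 46 = 25
x = (6×46×16 + 10×35×25) mod 1610 = 286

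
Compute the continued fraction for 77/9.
[8; 1, 1, 4]

Euclidean algorithm steps:
77 = 8 × 9 + 5
9 = 1 × 5 + 4
5 = 1 × 4 + 1
4 = 4 × 1 + 0
Continued fraction: [8; 1, 1, 4]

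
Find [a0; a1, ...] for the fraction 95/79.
[1; 4, 1, 15]

Euclidean algorithm steps:
95 = 1 × 79 + 16
79 = 4 × 16 + 15
16 = 1 × 15 + 1
15 = 15 × 1 + 0
Continued fraction: [1; 4, 1, 15]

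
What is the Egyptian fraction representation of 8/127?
1/16 + 1/2032

Greedy algorithm:
8/127: ceiling(127/8) = 16, use 1/16
1/2032: ceiling(2032/1) = 2032, use 1/2032
Result: 8/127 = 1/16 + 1/2032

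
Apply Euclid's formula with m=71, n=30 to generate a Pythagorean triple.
(4141, 4260, 5941)

Euclid's formula: a = m² - n², b = 2mn, c = m² + n²
m = 71, n = 30
a = 71² - 30² = 5041 - 900 = 4141
b = 2 × 71 × 30 = 4260
c = 71² + 30² = 5041 + 900 = 5941
Verification: 4141² + 4260² = 17147881 + 18147600 = 35295481 = 5941² ✓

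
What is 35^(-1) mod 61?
7

gcd(35, 61) = 1, so the inverse exists.
Extended Euclidean algorithm on (61, 35):
61 = 1 × 35 + 26  ⟹  26 = (1)·61 + (-1)·35
35 = 1 × 26 + 9  ⟹  9 = (-1)·61 + (2)·35
26 = 2 × 9 + 8  ⟹  8 = (3)·61 + (-5)·35
9 = 1 × 8 + 1  ⟹  1 = (-4)·61 + (7)·35
So (7)·35 ≡ 1 (mod 61), i.e. 35^(-1) ≡ 7 (mod 61).
Check: 35 × 7 = 245 ≡ 1 (mod 61)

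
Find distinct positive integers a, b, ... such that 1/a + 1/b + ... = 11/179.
1/17 + 1/381 + 1/231877 + 1/134417125946 + 1/36135927495031235663886

Greedy algorithm:
11/179: ceiling(179/11) = 17, use 1/17
8/3043: ceiling(3043/8) = 381, use 1/381
5/1159383: ceiling(1159383/5) = 231877, use 1/231877
2/268834251891: ceiling(268834251891/2) = 134417125946, use 1/134417125946
1/36135927495031235663886: ceiling(36135927495031235663886/1) = 36135927495031235663886, use 1/36135927495031235663886
Result: 11/179 = 1/17 + 1/381 + 1/231877 + 1/134417125946 + 1/36135927495031235663886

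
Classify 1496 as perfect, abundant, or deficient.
abundant

Proper divisors of 1496: sum = 1 + 2 + 4 + 8 + 11 + 17 + 22 + 34 + 44 + 68 + 88 + 136 + 187 + 374 + 748 = 1744
Since 1744 > 1496, 1496 is abundant.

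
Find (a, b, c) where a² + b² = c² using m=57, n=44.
(1313, 5016, 5185)

Euclid's formula: a = m² - n², b = 2mn, c = m² + n²
m = 57, n = 44
a = 57² - 44² = 3249 - 1936 = 1313
b = 2 × 57 × 44 = 5016
c = 57² + 44² = 3249 + 1936 = 5185
Verification: 1313² + 5016² = 1723969 + 25160256 = 26884225 = 5185² ✓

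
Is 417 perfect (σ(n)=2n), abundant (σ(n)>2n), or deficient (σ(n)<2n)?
deficient

Proper divisors of 417: sum = 1 + 3 + 139 = 143
Since 143 < 417, 417 is deficient.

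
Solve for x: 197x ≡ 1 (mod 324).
125

gcd(197, 324) = 1, so the inverse exists.
Extended Euclidean algorithm on (324, 197):
324 = 1 × 197 + 127  ⟹  127 = (1)·324 + (-1)·197
197 = 1 × 127 + 70  ⟹  70 = (-1)·324 + (2)·197
127 = 1 × 70 + 57  ⟹  57 = (2)·324 + (-3)·197
70 = 1 × 57 + 13  ⟹  13 = (-3)·324 + (5)·197
57 = 4 × 13 + 5  ⟹  5 = (14)·324 + (-23)·197
13 = 2 × 5 + 3  ⟹  3 = (-31)·324 + (51)·197
5 = 1 × 3 + 2  ⟹  2 = (45)·324 + (-74)·197
3 = 1 × 2 + 1  ⟹  1 = (-76)·324 + (125)·197
So (125)·197 ≡ 1 (mod 324), i.e. 197^(-1) ≡ 125 (mod 324).
Check: 197 × 125 = 24625 ≡ 1 (mod 324)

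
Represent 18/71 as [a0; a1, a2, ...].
[0; 3, 1, 17]

Euclidean algorithm steps:
18 = 0 × 71 + 18
71 = 3 × 18 + 17
18 = 1 × 17 + 1
17 = 17 × 1 + 0
Continued fraction: [0; 3, 1, 17]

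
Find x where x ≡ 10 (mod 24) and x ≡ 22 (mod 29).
370

Using Chinese Remainder Theorem:
M = 24 × 29 = 696
M1 = 29, M2 = 24
y1 = 29^(-1) mod 24 = 5
y2 = 24^(-1) mod 29 = 23
x = (10×29×5 + 22×24×23) mod 696 = 370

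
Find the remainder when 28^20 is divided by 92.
12

Repeated squaring. Binary of 20 = 10100.
28^1 ≡ 28 (mod 92); 28^2 ≡ 48 (mod 92); 28^4 ≡ 4 (mod 92); 28^8 ≡ 16 (mod 92); 28^16 ≡ 72 (mod 92)
28^20 = 28^4 × 28^16 ≡ 12 (mod 92)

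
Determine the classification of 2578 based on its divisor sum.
deficient

Proper divisors of 2578: sum = 1 + 2 + 1289 = 1292
Since 1292 < 2578, 2578 is deficient.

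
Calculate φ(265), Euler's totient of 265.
208

265 = 5 × 53
φ(n) = n × ∏(1 - 1/p) for each prime p dividing n
φ(265) = 265 × (1 - 1/5) × (1 - 1/53) = 208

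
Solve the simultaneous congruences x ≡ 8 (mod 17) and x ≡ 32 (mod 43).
161

Using Chinese Remainder Theorem:
M = 17 × 43 = 731
M1 = 43, M2 = 17
y1 = 43^(-1) mod 17 = 2
y2 = 17^(-1) mod 43 = 38
x = (8×43×2 + 32×17×38) mod 731 = 161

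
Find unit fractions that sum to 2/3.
1/2 + 1/6

Greedy algorithm:
2/3: ceiling(3/2) = 2, use 1/2
1/6: ceiling(6/1) = 6, use 1/6
Result: 2/3 = 1/2 + 1/6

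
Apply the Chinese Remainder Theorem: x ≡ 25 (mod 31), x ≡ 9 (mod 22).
273

Using Chinese Remainder Theorem:
M = 31 × 22 = 682
M1 = 22, M2 = 31
y1 = 22^(-1) mod 31 = 24
y2 = 31^(-1) mod 22 = 5
x = (25×22×24 + 9×31×5) mod 682 = 273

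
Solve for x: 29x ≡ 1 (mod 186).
77

gcd(29, 186) = 1, so the inverse exists.
Extended Euclidean algorithm on (186, 29):
186 = 6 × 29 + 12  ⟹  12 = (1)·186 + (-6)·29
29 = 2 × 12 + 5  ⟹  5 = (-2)·186 + (13)·29
12 = 2 × 5 + 2  ⟹  2 = (5)·186 + (-32)·29
5 = 2 × 2 + 1  ⟹  1 = (-12)·186 + (77)·29
So (77)·29 ≡ 1 (mod 186), i.e. 29^(-1) ≡ 77 (mod 186).
Check: 29 × 77 = 2233 ≡ 1 (mod 186)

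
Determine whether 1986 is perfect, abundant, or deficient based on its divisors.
abundant

Proper divisors of 1986: sum = 1 + 2 + 3 + 6 + 331 + 662 + 993 = 1998
Since 1998 > 1986, 1986 is abundant.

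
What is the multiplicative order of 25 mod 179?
89

179 is prime, so ord(25) divides φ(179) = 178.
Divisors of 178: 1, 2, 89, 178.
Repeated squaring: 25^1 ≡ 25, 25^2 ≡ 88, 25^4 ≡ 47, 25^8 ≡ 61, 25^16 ≡ 141, 25^32 ≡ 12, 25^64 ≡ 144, 25^128 ≡ 151 (mod 179).
Test 25^d mod 179 for each divisor d in increasing order:
25^1 ≡ 25
25^2 ≡ 88
25^89 = 25^64·25^16·25^8·25^1 ≡ 1  ← first divisor giving 1
The order is 89.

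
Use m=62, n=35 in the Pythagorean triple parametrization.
(2619, 4340, 5069)

Euclid's formula: a = m² - n², b = 2mn, c = m² + n²
m = 62, n = 35
a = 62² - 35² = 3844 - 1225 = 2619
b = 2 × 62 × 35 = 4340
c = 62² + 35² = 3844 + 1225 = 5069
Verification: 2619² + 4340² = 6859161 + 18835600 = 25694761 = 5069² ✓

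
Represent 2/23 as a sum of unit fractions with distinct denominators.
1/12 + 1/276

Greedy algorithm:
2/23: ceiling(23/2) = 12, use 1/12
1/276: ceiling(276/1) = 276, use 1/276
Result: 2/23 = 1/12 + 1/276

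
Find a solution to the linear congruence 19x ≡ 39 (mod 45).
x ≡ 21 (mod 45)

gcd(19, 45) = 1, which divides 39, so solutions exist.
Find 19^(-1) mod 45 by the extended Euclidean algorithm:
45 = 2 × 19 + 7  ⟹  7 = (1)·45 + (-2)·19
19 = 2 × 7 + 5  ⟹  5 = (-2)·45 + (5)·19
7 = 1 × 5 + 2  ⟹  2 = (3)·45 + (-7)·19
5 = 2 × 2 + 1  ⟹  1 = (-8)·45 + (19)·19
So (19)·19 ≡ 1 (mod 45), i.e. 19^(-1) ≡ 19 (mod 45).
x ≡ 19 × 39 = 741 ≡ 21 (mod 45).
Check: 19 × 21 = 399 ≡ 39 (mod 45).
Unique solution: x ≡ 21 (mod 45)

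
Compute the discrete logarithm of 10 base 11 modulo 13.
10

Baby-step giant-step with step n = ⌈√13⌉ = 4.
Baby steps 11^j mod 13 (j:value) for j=0..3: 0:1, 1:11, 2:4, 3:5.
Giant-step multiplier: 11^(-4) ≡ 11^(12-4) = 11^8 ≡ 9 (mod 13).
Giant steps γ_i = 10·9^i mod 13: γ_0=10, γ_1=12, γ_2=4 (in table at j=2).
x = i·n + j = 2·4 + 2 = 10.
Check: 11^10 ≡ 10 (mod 13).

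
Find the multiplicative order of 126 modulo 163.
27

163 is prime, so ord(126) divides φ(163) = 162.
Divisors of 162: 1, 2, 3, 6, 9, 18, 27, 54, 81, 162.
Repeated squaring: 126^1 ≡ 126, 126^2 ≡ 65, 126^4 ≡ 150, 126^8 ≡ 6, 126^16 ≡ 36, 126^32 ≡ 155, 126^64 ≡ 64, 126^128 ≡ 21 (mod 163).
Test 126^d mod 163 for each divisor d in increasing order:
126^1 ≡ 126
126^2 ≡ 65
126^3 = 126^2·126^1 ≡ 40
126^6 = 126^4·126^2 ≡ 133
126^9 = 126^8·126^1 ≡ 104
126^18 = 126^16·126^2 ≡ 58
126^27 = 126^16·126^8·126^2·126^1 ≡ 1  ← first divisor giving 1
The order is 27.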